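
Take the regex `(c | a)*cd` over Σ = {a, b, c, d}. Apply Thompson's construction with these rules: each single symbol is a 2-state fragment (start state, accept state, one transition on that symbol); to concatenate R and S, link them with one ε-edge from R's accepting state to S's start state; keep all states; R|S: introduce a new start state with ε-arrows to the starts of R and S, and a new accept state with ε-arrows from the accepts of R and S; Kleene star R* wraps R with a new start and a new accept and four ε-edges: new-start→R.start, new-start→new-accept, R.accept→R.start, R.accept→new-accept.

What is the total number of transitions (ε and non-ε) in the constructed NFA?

14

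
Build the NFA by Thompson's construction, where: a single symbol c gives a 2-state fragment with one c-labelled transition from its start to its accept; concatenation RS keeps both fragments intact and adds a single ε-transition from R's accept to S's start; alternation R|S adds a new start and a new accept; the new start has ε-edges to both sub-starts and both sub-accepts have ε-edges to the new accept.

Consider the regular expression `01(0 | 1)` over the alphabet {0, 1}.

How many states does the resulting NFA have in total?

10

Bottom-up over the parse tree:
Each of the 4 symbol leaves contributes a 2-state fragment.
  0 | 1 : 6 states
  01(0 | 1) : 10 states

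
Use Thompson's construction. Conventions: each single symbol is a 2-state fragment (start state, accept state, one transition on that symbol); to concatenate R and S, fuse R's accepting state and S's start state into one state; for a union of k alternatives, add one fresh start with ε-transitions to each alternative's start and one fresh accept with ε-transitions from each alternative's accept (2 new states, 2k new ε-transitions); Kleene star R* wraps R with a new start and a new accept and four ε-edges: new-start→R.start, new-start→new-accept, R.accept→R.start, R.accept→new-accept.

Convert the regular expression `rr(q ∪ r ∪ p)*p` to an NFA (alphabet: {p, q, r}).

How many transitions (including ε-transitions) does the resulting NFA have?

16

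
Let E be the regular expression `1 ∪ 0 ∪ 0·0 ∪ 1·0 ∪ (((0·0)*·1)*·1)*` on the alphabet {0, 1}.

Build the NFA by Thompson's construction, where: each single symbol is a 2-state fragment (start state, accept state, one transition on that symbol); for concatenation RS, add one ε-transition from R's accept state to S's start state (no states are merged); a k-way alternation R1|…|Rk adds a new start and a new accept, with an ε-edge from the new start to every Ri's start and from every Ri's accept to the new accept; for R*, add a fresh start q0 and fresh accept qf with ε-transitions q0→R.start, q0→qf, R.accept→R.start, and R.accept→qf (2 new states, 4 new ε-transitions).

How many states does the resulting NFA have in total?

By structural recursion:
Each of the 10 symbol leaves contributes a 2-state fragment.
  0·0 — 4 states
  1·0 — 4 states
  0·0 — 4 states
  (0·0)* — 6 states
  (0·0)*·1 — 8 states
  ((0·0)*·1)* — 10 states
  ((0·0)*·1)*·1 — 12 states
  (((0·0)*·1)*·1)* — 14 states
  1 ∪ 0 ∪ 0·0 ∪ 1·0 ∪ (((0·0)*·1)*·1)* — 28 states

28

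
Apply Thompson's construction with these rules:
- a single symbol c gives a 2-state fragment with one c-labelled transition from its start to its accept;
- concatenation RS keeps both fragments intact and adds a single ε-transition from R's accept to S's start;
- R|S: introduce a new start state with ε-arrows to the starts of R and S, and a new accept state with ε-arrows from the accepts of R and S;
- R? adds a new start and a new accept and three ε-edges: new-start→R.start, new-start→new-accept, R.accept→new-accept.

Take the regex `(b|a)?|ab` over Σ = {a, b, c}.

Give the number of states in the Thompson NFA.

Bottom-up over the parse tree:
Each of the 4 symbol leaves contributes a 2-state fragment.
  b|a — 6 states
  (b|a)? — 8 states
  ab — 4 states
  (b|a)?|ab — 14 states

14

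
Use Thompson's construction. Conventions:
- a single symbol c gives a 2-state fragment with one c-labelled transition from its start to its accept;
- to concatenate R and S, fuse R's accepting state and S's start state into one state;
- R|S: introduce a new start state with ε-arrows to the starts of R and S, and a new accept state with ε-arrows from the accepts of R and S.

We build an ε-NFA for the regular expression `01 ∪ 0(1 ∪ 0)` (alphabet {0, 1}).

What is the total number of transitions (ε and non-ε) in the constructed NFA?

13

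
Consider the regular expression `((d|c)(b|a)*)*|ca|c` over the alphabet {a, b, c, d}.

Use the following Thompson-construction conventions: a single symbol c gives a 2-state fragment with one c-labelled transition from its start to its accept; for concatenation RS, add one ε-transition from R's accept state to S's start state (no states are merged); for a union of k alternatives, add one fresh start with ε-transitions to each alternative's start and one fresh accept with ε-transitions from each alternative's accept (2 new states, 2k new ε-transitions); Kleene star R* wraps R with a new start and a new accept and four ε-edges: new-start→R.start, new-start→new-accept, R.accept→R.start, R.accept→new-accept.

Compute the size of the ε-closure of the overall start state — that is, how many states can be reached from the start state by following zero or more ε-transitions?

Work bottom-up. For each fragment F, track |ε-closure(F.start)| and whether F's accept lies in that closure (i.e. whether F accepts ε). A single-symbol fragment has closure size 1 and does not accept ε.
  d|c — new start ε-reaches every alternative's start; none of them accept ε, so the new accept is not reached: C = 1 + 1 + 1 = 3
  b|a — new start ε-reaches every alternative's start; none of them accept ε, so the new accept is not reached: C = 1 + 1 + 1 = 3
  (b|a)* — new start has ε-edges to the inner start and to the new accept, so C = 2 + 3 = 5
  (d|c)(b|a)* — same as the first factor's closure: C = 3
  ((d|c)(b|a)*)* — C = 1 (new start) + 3 (body) + 1 (new accept) = 5
  ca — C equals the left operand's closure size = 1 (its accept is not ε-reachable, so the closure stops there)
  ((d|c)(b|a)*)*|ca|c — C = 1 (new start) + (5 + 1 + 1) + 1 (new accept, since some branch ε-reaches its own accept) = 9

9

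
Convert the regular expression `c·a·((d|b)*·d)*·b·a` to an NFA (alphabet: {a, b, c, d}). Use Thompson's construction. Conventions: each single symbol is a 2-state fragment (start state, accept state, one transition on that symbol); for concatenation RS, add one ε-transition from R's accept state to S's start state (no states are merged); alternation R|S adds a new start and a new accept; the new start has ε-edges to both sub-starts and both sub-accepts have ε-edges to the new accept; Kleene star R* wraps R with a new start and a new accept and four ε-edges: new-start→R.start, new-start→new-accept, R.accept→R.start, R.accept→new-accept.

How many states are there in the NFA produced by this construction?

20

Bottom-up over the parse tree:
Each of the 7 symbol leaves contributes a 2-state fragment.
  d|b → 6 states
  (d|b)* → 8 states
  (d|b)*·d → 10 states
  ((d|b)*·d)* → 12 states
  c·a·((d|b)*·d)*·b·a → 20 states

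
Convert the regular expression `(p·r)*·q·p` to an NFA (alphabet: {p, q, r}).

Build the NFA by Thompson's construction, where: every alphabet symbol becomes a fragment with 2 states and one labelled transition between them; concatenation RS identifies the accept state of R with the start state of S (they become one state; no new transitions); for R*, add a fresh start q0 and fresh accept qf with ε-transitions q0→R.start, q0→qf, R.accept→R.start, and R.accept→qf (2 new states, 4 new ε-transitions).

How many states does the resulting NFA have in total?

Recursing over subexpressions:
Each of the 4 symbol leaves contributes a 2-state fragment.
  p·r → 3 states
  (p·r)* → 5 states
  (p·r)*·q·p → 7 states

7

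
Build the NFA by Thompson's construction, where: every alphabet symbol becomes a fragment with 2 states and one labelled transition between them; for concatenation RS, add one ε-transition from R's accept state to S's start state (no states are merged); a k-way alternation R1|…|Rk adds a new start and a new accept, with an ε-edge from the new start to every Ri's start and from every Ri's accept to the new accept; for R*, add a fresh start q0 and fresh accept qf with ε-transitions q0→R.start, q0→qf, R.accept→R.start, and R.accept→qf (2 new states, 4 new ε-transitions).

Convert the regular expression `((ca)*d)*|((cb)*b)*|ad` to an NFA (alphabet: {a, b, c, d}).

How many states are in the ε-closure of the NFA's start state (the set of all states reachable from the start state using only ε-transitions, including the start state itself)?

15

Let C(F) = |ε-closure(F.start)| within fragment F, and note whether F accepts ε. Symbol fragments have C = 1 and do not accept ε. Then:
  ca — same as the first factor's closure: C = 1
  (ca)* — new start has ε-edges to the inner start and to the new accept, so C = 2 + 1 = 3
  (ca)*d — C = 3 + 1 = 4 (closure spills across the concat boundary because the left factor accepts ε)
  ((ca)*d)* — new start has ε-edges to the inner start and to the new accept, so C = 2 + 4 = 6
  cb — same as the first factor's closure: C = 1
  (cb)* — the star's fresh start ε-reaches both the body's start and the fresh accept: C = 2 + 1 = 3
  (cb)*b — the left operand accepts ε, so the closure extends into the next operand (via the concat ε-link); C = 3 + 1 = 4
  ((cb)*b)* — new start has ε-edges to the inner start and to the new accept, so C = 2 + 4 = 6
  ad — C equals the left operand's closure size = 1 (its accept is not ε-reachable, so the closure stops there)
  ((ca)*d)*|((cb)*b)*|ad — new start ε-reaches every alternative's start; at least one alternative accepts ε, so the union's new accept is reached too: C = 1 + 6 + 6 + 1 + 1 = 15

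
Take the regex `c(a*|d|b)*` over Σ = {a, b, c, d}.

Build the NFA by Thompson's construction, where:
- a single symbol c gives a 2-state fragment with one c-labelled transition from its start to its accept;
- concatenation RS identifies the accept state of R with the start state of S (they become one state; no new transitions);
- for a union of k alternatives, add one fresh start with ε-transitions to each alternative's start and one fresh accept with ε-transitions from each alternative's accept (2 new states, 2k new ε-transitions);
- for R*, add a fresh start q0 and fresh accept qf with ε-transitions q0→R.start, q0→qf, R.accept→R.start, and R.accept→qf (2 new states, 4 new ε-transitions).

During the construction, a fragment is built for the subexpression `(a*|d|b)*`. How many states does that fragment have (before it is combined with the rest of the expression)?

Fragment for `(a*|d|b)*`:
Each of the 3 symbol leaves contributes a 2-state fragment.
  a* → 4 states
  a*|d|b → 10 states
  (a*|d|b)* → 12 states

12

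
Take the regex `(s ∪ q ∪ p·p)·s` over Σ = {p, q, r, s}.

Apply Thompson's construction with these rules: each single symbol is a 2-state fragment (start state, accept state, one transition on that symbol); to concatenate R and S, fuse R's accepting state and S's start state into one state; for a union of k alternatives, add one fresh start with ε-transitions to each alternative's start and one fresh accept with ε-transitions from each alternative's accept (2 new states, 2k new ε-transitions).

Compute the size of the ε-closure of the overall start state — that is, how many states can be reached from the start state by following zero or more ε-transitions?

Let C(F) = |ε-closure(F.start)| within fragment F, and note whether F accepts ε. Symbol fragments have C = 1 and do not accept ε. Then:
  p·p — same as the first factor's closure: C = 1
  s ∪ q ∪ p·p — new start ε-reaches every alternative's start; none of them accept ε, so the new accept is not reached: C = 1 + 1 + 1 + 1 = 4
  (s ∪ q ∪ p·p)·s — C equals the left operand's closure size = 4 (its accept is not ε-reachable, so the closure stops there)

4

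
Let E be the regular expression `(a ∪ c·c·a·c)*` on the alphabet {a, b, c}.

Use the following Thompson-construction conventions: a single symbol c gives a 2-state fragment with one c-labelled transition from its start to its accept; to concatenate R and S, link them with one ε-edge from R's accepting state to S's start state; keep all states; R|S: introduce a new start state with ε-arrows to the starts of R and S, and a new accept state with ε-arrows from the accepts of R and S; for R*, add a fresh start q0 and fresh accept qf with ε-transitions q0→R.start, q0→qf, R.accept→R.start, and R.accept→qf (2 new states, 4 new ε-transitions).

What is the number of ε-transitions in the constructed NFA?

11

Per subexpression:
Each of the 5 symbol leaves contributes 0 ε-transitions.
  c·c·a·c : 3 ε-transitions
  a ∪ c·c·a·c : 7 ε-transitions
  (a ∪ c·c·a·c)* : 11 ε-transitions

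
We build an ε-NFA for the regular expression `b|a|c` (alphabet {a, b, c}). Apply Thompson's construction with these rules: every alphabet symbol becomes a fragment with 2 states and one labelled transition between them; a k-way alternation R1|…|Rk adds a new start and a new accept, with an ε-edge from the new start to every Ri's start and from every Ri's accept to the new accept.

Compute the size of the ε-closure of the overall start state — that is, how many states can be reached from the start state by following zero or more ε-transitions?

4

Let C(F) = |ε-closure(F.start)| within fragment F, and note whether F accepts ε. Symbol fragments have C = 1 and do not accept ε. Then:
  b|a|c — new start ε-reaches every alternative's start; none of them accept ε, so the new accept is not reached: C = 1 + 1 + 1 + 1 = 4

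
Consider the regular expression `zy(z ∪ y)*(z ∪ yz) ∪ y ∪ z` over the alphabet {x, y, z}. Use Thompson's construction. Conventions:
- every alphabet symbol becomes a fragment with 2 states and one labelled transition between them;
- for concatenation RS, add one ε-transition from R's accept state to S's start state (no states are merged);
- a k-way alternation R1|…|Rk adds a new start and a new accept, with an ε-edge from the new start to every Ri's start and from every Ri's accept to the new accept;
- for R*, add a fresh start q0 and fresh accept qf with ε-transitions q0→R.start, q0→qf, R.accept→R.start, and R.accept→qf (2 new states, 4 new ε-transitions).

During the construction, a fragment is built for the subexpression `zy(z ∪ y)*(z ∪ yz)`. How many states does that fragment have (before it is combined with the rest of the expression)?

Fragment for `zy(z ∪ y)*(z ∪ yz)`:
Each of the 7 symbol leaves contributes a 2-state fragment.
  z ∪ y = 6 states
  (z ∪ y)* = 8 states
  yz = 4 states
  z ∪ yz = 8 states
  zy(z ∪ y)*(z ∪ yz) = 20 states

20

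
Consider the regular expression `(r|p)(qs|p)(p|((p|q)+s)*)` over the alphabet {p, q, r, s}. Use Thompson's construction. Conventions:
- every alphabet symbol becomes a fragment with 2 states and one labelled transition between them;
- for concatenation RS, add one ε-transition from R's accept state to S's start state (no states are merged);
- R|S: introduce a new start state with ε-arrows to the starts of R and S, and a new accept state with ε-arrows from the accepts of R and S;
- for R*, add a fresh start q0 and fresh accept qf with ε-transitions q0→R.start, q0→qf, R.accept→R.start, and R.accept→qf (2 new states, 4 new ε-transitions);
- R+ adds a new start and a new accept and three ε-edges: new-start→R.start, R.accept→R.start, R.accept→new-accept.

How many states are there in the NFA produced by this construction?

Recursing over subexpressions:
Each of the 9 symbol leaves contributes a 2-state fragment.
  r|p — 6 states
  qs — 4 states
  qs|p — 8 states
  p|q — 6 states
  (p|q)+ — 8 states
  (p|q)+s — 10 states
  ((p|q)+s)* — 12 states
  p|((p|q)+s)* — 16 states
  (r|p)(qs|p)(p|((p|q)+s)*) — 30 states

30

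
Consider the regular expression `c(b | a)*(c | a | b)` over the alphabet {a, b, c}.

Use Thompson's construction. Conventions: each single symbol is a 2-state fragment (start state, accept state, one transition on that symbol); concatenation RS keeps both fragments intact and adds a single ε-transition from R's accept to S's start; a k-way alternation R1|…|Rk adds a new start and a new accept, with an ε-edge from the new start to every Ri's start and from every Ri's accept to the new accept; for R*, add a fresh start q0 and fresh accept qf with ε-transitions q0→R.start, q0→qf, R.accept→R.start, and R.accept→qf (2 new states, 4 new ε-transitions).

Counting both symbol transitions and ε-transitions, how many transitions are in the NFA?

Recursing over subexpressions:
Each of the 6 symbol leaves contributes 1 transition (1 symbol, 0 ε).
  b | a — 6 transitions (2 symbol, 4 ε)
  (b | a)* — 10 transitions (2 symbol, 8 ε)
  c | a | b — 9 transitions (3 symbol, 6 ε)
  c(b | a)*(c | a | b) — 22 transitions (6 symbol, 16 ε)

22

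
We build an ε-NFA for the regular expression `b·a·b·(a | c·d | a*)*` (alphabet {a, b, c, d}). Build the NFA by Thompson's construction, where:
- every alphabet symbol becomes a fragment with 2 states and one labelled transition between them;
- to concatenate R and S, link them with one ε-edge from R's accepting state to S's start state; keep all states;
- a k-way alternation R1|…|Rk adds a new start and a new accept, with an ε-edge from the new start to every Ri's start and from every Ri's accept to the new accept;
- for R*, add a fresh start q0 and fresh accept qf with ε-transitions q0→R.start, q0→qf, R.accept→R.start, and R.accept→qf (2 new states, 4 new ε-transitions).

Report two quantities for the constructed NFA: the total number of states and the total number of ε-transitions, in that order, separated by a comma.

Bottom-up over the parse tree:
Each of the 7 symbol leaves contributes 2 states and 0 ε-transitions.
  c·d — 4 states, 1 ε-transition
  a* — 4 states, 4 ε-transitions
  a | c·d | a* — 12 states, 11 ε-transitions
  (a | c·d | a*)* — 14 states, 15 ε-transitions
  b·a·b·(a | c·d | a*)* — 20 states, 18 ε-transitions

20, 18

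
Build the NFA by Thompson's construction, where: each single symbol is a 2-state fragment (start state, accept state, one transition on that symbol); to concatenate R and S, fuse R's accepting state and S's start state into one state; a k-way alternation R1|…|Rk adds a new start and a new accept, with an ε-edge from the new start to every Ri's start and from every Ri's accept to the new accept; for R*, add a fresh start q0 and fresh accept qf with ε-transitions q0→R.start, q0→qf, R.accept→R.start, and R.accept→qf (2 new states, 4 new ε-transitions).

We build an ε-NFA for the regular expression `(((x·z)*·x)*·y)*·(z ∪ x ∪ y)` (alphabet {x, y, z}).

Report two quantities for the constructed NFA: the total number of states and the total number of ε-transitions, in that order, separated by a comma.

18, 18

Per subexpression:
Each of the 7 symbol leaves contributes 2 states and 0 ε-transitions.
  x·z = 3 states, 0 ε-transitions
  (x·z)* = 5 states, 4 ε-transitions
  (x·z)*·x = 6 states, 4 ε-transitions
  ((x·z)*·x)* = 8 states, 8 ε-transitions
  ((x·z)*·x)*·y = 9 states, 8 ε-transitions
  (((x·z)*·x)*·y)* = 11 states, 12 ε-transitions
  z ∪ x ∪ y = 8 states, 6 ε-transitions
  (((x·z)*·x)*·y)*·(z ∪ x ∪ y) = 18 states, 18 ε-transitions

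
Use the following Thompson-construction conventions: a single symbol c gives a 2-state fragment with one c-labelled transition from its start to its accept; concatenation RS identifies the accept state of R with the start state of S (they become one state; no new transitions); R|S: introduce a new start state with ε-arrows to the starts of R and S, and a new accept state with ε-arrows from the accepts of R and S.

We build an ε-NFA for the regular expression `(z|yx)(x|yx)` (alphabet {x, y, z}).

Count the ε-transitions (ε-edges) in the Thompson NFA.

8

Building bottom-up:
Each of the 6 symbol leaves contributes 0 ε-transitions.
  yx : 0 ε-transitions
  z|yx : 4 ε-transitions
  yx : 0 ε-transitions
  x|yx : 4 ε-transitions
  (z|yx)(x|yx) : 8 ε-transitions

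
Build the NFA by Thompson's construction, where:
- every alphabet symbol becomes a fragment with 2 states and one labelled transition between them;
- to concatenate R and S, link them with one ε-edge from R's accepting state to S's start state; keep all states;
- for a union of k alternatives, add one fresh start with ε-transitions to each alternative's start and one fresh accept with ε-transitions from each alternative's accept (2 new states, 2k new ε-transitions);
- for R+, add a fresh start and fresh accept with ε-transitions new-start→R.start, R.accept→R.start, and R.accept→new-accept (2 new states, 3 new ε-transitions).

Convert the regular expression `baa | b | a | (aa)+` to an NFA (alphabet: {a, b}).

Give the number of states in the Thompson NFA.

18

Per subexpression:
Each of the 7 symbol leaves contributes a 2-state fragment.
  baa — 6 states
  aa — 4 states
  (aa)+ — 6 states
  baa | b | a | (aa)+ — 18 states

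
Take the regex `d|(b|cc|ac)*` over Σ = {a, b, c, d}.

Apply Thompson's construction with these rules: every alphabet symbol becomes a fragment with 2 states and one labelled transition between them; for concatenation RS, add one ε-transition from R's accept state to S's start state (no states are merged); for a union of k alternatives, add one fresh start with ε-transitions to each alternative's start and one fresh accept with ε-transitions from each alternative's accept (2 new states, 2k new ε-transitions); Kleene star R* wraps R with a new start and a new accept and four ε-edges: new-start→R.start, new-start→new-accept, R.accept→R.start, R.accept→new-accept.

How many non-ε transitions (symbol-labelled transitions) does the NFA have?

Building bottom-up:
Each of the 6 symbol leaves contributes exactly 1 symbol transition.
  cc = 2 symbol transitions
  ac = 2 symbol transitions
  b|cc|ac = 5 symbol transitions
  (b|cc|ac)* = 5 symbol transitions
  d|(b|cc|ac)* = 6 symbol transitions

6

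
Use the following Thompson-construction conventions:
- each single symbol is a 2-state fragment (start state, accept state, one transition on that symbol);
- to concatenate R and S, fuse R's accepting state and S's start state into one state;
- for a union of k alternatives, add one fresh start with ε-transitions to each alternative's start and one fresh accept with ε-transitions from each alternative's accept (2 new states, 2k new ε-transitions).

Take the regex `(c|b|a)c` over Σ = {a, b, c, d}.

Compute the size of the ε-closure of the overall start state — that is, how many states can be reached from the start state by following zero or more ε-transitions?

4

Work bottom-up. For each fragment F, track |ε-closure(F.start)| and whether F's accept lies in that closure (i.e. whether F accepts ε). A single-symbol fragment has closure size 1 and does not accept ε.
  c|b|a → new start ε-reaches every alternative's start; none of them accept ε, so the new accept is not reached: |closure| = 1 + 1 + 1 + 1 = 4
  (c|b|a)c → same as the first factor's closure: |closure| = 4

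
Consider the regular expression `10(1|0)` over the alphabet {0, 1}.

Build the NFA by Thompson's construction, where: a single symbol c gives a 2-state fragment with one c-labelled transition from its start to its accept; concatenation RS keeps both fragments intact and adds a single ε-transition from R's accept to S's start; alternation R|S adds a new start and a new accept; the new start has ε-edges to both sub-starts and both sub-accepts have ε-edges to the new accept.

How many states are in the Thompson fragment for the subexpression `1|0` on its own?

6

Fragment for `1|0`:
Each of the 2 symbol leaves contributes a 2-state fragment.
  1|0 → 6 states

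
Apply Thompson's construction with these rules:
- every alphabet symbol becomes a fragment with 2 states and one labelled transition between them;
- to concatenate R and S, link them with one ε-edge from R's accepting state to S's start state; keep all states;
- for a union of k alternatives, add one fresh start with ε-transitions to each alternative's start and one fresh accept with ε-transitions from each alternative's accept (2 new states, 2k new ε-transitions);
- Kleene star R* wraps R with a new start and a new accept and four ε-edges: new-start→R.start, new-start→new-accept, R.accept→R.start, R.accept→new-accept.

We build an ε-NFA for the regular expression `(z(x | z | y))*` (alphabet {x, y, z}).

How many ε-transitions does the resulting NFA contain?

Per subexpression:
Each of the 4 symbol leaves contributes 0 ε-transitions.
  x | z | y : 6 ε-transitions
  z(x | z | y) : 7 ε-transitions
  (z(x | z | y))* : 11 ε-transitions

11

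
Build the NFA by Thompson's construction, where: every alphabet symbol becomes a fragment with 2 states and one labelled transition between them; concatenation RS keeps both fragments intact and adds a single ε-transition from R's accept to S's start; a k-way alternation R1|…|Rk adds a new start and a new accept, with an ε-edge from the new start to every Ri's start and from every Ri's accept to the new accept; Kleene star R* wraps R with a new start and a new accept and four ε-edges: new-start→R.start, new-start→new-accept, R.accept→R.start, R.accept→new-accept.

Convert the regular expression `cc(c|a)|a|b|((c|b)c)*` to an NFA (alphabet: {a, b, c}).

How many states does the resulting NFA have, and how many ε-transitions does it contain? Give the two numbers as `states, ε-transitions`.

Per subexpression:
Each of the 9 symbol leaves contributes 2 states and 0 ε-transitions.
  c|a = 6 states, 4 ε-transitions
  cc(c|a) = 10 states, 6 ε-transitions
  c|b = 6 states, 4 ε-transitions
  (c|b)c = 8 states, 5 ε-transitions
  ((c|b)c)* = 10 states, 9 ε-transitions
  cc(c|a)|a|b|((c|b)c)* = 26 states, 23 ε-transitions

26, 23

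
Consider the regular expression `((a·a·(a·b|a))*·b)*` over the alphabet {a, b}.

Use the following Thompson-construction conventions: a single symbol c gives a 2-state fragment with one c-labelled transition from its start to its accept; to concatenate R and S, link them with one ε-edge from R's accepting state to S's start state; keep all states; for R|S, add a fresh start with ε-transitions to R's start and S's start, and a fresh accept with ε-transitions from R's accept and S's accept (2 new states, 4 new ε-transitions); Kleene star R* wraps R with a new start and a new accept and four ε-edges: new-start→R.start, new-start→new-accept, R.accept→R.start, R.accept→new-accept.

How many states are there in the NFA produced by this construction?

18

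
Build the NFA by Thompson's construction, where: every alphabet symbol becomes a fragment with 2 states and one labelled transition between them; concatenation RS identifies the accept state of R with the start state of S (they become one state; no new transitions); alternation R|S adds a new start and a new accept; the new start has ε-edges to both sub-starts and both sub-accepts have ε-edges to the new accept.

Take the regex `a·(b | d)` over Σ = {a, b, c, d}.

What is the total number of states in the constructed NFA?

Recursing over subexpressions:
Each of the 3 symbol leaves contributes a 2-state fragment.
  b | d — 6 states
  a·(b | d) — 7 states

7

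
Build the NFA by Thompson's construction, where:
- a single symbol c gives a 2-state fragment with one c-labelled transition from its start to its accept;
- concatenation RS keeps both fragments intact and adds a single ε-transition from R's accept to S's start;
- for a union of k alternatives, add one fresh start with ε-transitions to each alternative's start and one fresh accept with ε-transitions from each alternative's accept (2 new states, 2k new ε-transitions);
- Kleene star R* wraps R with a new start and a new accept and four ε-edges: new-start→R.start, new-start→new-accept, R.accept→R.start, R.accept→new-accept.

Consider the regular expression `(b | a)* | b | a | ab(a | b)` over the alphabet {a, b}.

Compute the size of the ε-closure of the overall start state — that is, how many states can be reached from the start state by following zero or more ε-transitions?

Let C(F) = |ε-closure(F.start)| within fragment F, and note whether F accepts ε. Symbol fragments have C = 1 and do not accept ε. Then:
  b | a → |ε-closure| = 1 + 1 + 1 = 3 (the new accept is not ε-reachable since no branch accepts ε)
  (b | a)* → new start has ε-edges to the inner start and to the new accept, so |ε-closure| = 2 + 3 = 5
  a | b → new start ε-reaches every alternative's start; none of them accept ε, so the new accept is not reached: |ε-closure| = 1 + 1 + 1 = 3
  ab(a | b) → |ε-closure| equals the left operand's closure size = 1 (its accept is not ε-reachable, so the closure stops there)
  (b | a)* | b | a | ab(a | b) → new start ε-reaches every alternative's start; at least one alternative accepts ε, so the union's new accept is reached too: |ε-closure| = 1 + 5 + 1 + 1 + 1 + 1 = 10

10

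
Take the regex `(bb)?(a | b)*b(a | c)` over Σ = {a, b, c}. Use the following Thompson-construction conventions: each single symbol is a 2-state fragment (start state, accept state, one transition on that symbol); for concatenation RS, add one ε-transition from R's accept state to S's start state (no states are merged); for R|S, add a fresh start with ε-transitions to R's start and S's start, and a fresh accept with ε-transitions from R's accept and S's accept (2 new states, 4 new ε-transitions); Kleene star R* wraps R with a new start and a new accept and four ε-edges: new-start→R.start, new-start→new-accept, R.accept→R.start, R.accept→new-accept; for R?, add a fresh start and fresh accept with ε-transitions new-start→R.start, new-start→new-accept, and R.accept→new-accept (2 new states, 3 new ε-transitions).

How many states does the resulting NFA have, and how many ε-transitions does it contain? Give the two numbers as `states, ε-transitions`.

Per subexpression:
Each of the 7 symbol leaves contributes 2 states and 0 ε-transitions.
  bb → 4 states, 1 ε-transition
  (bb)? → 6 states, 4 ε-transitions
  a | b → 6 states, 4 ε-transitions
  (a | b)* → 8 states, 8 ε-transitions
  a | c → 6 states, 4 ε-transitions
  (bb)?(a | b)*b(a | c) → 22 states, 19 ε-transitions

22, 19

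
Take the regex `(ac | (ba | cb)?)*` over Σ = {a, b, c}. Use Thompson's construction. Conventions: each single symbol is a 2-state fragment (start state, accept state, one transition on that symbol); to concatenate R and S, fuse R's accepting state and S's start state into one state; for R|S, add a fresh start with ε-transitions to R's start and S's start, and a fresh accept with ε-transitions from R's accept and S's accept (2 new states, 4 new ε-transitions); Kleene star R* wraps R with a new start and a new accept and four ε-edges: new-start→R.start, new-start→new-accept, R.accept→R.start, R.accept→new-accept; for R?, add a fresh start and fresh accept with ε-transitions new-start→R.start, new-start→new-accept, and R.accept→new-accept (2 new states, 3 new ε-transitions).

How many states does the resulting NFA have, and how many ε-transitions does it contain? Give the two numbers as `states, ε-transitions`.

17, 15

Per subexpression:
Each of the 6 symbol leaves contributes 2 states and 0 ε-transitions.
  ac = 3 states, 0 ε-transitions
  ba = 3 states, 0 ε-transitions
  cb = 3 states, 0 ε-transitions
  ba | cb = 8 states, 4 ε-transitions
  (ba | cb)? = 10 states, 7 ε-transitions
  ac | (ba | cb)? = 15 states, 11 ε-transitions
  (ac | (ba | cb)?)* = 17 states, 15 ε-transitions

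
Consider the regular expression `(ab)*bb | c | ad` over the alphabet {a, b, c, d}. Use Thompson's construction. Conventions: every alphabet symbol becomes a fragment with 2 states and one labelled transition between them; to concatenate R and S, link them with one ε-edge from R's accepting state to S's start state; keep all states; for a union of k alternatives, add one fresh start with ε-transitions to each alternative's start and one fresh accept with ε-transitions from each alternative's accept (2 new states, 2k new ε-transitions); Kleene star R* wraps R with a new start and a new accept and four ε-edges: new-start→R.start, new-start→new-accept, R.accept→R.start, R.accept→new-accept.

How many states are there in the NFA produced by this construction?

18

Bottom-up over the parse tree:
Each of the 7 symbol leaves contributes a 2-state fragment.
  ab = 4 states
  (ab)* = 6 states
  (ab)*bb = 10 states
  ad = 4 states
  (ab)*bb | c | ad = 18 states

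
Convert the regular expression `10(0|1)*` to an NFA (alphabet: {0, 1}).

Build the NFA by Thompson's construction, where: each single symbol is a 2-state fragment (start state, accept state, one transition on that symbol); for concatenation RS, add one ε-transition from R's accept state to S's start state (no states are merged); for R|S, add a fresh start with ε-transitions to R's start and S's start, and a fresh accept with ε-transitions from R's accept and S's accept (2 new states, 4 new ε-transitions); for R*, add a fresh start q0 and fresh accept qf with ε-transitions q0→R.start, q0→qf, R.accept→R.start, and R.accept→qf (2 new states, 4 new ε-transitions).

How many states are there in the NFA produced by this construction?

Per subexpression:
Each of the 4 symbol leaves contributes a 2-state fragment.
  0|1 = 6 states
  (0|1)* = 8 states
  10(0|1)* = 12 states

12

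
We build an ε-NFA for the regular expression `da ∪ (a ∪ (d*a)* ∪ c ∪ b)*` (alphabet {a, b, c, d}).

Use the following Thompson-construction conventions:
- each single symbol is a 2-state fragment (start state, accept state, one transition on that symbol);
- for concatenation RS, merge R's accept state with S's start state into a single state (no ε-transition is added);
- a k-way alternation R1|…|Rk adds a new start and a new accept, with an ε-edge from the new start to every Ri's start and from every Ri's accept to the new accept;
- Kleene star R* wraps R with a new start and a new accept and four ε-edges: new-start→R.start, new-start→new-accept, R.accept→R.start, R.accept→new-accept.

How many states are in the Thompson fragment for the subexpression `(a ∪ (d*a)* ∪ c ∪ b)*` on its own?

17

Fragment for `(a ∪ (d*a)* ∪ c ∪ b)*`:
Each of the 5 symbol leaves contributes a 2-state fragment.
  d* → 4 states
  d*a → 5 states
  (d*a)* → 7 states
  a ∪ (d*a)* ∪ c ∪ b → 15 states
  (a ∪ (d*a)* ∪ c ∪ b)* → 17 states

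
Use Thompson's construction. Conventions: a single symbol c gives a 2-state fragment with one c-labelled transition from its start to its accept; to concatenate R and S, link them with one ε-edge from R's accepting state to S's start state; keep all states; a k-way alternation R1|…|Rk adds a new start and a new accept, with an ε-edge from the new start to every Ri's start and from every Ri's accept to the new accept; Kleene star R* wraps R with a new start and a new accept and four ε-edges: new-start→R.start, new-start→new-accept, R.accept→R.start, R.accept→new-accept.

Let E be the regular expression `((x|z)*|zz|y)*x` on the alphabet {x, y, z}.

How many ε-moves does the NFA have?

Building bottom-up:
Each of the 6 symbol leaves contributes 0 ε-transitions.
  x|z = 4 ε-transitions
  (x|z)* = 8 ε-transitions
  zz = 1 ε-transition
  (x|z)*|zz|y = 15 ε-transitions
  ((x|z)*|zz|y)* = 19 ε-transitions
  ((x|z)*|zz|y)*x = 20 ε-transitions

20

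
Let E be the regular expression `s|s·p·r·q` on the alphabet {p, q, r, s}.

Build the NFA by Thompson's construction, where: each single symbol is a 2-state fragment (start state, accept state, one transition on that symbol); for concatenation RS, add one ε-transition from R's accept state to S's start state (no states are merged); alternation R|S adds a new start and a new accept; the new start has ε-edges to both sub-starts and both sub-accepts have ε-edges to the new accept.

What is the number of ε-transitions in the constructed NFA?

7

Building bottom-up:
Each of the 5 symbol leaves contributes 0 ε-transitions.
  s·p·r·q : 3 ε-transitions
  s|s·p·r·q : 7 ε-transitions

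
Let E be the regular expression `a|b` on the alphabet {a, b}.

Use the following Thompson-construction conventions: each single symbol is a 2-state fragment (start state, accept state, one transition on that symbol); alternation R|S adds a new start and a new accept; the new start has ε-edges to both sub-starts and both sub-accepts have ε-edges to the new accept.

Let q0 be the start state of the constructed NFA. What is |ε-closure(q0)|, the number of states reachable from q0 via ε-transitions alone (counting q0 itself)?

Work bottom-up. For each fragment F, track |ε-closure(F.start)| and whether F's accept lies in that closure (i.e. whether F accepts ε). A single-symbol fragment has closure size 1 and does not accept ε.
  a|b : new start ε-reaches every alternative's start; none of them accept ε, so the new accept is not reached: |closure| = 1 + 1 + 1 = 3

3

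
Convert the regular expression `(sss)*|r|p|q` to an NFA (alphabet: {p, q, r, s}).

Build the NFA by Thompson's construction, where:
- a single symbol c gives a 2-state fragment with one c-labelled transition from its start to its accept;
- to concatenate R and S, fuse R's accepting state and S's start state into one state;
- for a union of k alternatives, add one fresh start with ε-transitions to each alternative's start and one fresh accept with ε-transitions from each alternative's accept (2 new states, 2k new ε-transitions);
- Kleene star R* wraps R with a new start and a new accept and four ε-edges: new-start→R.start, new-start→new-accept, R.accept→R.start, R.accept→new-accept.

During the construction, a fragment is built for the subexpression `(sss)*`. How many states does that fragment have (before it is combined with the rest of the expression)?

6

Fragment for `(sss)*`:
Each of the 3 symbol leaves contributes a 2-state fragment.
  sss → 4 states
  (sss)* → 6 states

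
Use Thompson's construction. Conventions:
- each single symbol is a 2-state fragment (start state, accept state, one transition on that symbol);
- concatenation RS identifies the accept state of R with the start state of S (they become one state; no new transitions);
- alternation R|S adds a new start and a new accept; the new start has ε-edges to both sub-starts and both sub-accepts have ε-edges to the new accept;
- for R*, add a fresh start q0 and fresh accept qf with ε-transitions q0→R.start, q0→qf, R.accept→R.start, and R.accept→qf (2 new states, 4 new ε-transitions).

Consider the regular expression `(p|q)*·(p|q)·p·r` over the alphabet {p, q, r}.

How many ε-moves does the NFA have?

Per subexpression:
Each of the 6 symbol leaves contributes 0 ε-transitions.
  p|q = 4 ε-transitions
  (p|q)* = 8 ε-transitions
  p|q = 4 ε-transitions
  (p|q)*·(p|q)·p·r = 12 ε-transitions

12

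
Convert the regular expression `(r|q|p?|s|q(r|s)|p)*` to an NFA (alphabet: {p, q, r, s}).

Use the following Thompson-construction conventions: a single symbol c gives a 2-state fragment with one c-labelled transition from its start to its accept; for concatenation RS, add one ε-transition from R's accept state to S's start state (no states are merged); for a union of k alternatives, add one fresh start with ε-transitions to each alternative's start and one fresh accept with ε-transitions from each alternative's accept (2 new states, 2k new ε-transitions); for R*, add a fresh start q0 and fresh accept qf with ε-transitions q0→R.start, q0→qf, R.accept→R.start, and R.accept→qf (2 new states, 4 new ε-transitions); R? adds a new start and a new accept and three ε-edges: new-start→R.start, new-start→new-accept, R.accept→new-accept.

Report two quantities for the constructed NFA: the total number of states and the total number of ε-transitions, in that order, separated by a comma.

Building bottom-up:
Each of the 8 symbol leaves contributes 2 states and 0 ε-transitions.
  p? — 4 states, 3 ε-transitions
  r|s — 6 states, 4 ε-transitions
  q(r|s) — 8 states, 5 ε-transitions
  r|q|p?|s|q(r|s)|p — 22 states, 20 ε-transitions
  (r|q|p?|s|q(r|s)|p)* — 24 states, 24 ε-transitions

24, 24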